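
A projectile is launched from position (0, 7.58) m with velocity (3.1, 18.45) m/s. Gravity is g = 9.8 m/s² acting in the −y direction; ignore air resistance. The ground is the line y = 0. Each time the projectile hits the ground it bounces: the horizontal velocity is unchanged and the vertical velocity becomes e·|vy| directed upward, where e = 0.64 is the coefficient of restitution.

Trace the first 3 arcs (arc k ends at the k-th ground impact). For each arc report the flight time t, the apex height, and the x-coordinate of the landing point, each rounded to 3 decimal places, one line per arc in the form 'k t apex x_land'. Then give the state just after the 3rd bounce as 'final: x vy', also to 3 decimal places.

Arc 1: start y=7.580, vy=18.450 → t=4.139, apex=24.947, x_land=12.831, impact vy=-22.113
  bounce: vy ← 0.64·22.113 = 14.152
Arc 2: start y=0.000, vy=14.152 → t=2.888, apex=10.218, x_land=21.784, impact vy=-14.152
  bounce: vy ← 0.64·14.152 = 9.057
Arc 3: start y=0.000, vy=9.057 → t=1.848, apex=4.185, x_land=27.515, impact vy=-9.057
  bounce: vy ← 0.64·9.057 = 5.797

1 4.139 24.947 12.831
2 2.888 10.218 21.784
3 1.848 4.185 27.515
final: 27.515 5.797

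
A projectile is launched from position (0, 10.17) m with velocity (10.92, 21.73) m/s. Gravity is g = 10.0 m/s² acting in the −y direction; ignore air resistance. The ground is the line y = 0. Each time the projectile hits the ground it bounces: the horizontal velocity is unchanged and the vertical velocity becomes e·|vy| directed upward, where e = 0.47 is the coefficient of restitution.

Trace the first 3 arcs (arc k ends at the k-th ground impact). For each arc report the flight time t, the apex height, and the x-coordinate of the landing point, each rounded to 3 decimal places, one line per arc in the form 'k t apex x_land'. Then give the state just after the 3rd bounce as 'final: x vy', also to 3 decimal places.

Arc 1: start y=10.170, vy=21.730 → t=4.772, apex=33.780, x_land=52.113, impact vy=-25.992
  bounce: vy ← 0.47·25.992 = 12.216
Arc 2: start y=0.000, vy=12.216 → t=2.443, apex=7.462, x_land=78.793, impact vy=-12.216
  bounce: vy ← 0.47·12.216 = 5.742
Arc 3: start y=0.000, vy=5.742 → t=1.148, apex=1.648, x_land=91.333, impact vy=-5.742
  bounce: vy ← 0.47·5.742 = 2.699

1 4.772 33.780 52.113
2 2.443 7.462 78.793
3 1.148 1.648 91.333
final: 91.333 2.699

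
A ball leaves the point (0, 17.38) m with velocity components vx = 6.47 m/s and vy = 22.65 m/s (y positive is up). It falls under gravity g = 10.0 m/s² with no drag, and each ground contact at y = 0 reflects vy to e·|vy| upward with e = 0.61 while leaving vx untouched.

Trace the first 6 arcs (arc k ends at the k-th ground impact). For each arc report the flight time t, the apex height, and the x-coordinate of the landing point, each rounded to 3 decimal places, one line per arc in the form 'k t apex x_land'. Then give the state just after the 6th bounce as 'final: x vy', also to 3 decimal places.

1 5.199 43.031 33.635
2 3.579 16.012 56.792
3 2.183 5.958 70.917
4 1.332 2.217 79.533
5 0.812 0.825 84.789
6 0.496 0.307 87.996
final: 87.996 1.511

Arc 1: start y=17.380, vy=22.650 → t=5.199, apex=43.031, x_land=33.635, impact vy=-29.336
  bounce: vy ← 0.61·29.336 = 17.895
Arc 2: start y=0.000, vy=17.895 → t=3.579, apex=16.012, x_land=56.792, impact vy=-17.895
  bounce: vy ← 0.61·17.895 = 10.916
Arc 3: start y=0.000, vy=10.916 → t=2.183, apex=5.958, x_land=70.917, impact vy=-10.916
  bounce: vy ← 0.61·10.916 = 6.659
Arc 4: start y=0.000, vy=6.659 → t=1.332, apex=2.217, x_land=79.533, impact vy=-6.659
  bounce: vy ← 0.61·6.659 = 4.062
Arc 5: start y=0.000, vy=4.062 → t=0.812, apex=0.825, x_land=84.789, impact vy=-4.062
  bounce: vy ← 0.61·4.062 = 2.478
Arc 6: start y=0.000, vy=2.478 → t=0.496, apex=0.307, x_land=87.996, impact vy=-2.478
  bounce: vy ← 0.61·2.478 = 1.511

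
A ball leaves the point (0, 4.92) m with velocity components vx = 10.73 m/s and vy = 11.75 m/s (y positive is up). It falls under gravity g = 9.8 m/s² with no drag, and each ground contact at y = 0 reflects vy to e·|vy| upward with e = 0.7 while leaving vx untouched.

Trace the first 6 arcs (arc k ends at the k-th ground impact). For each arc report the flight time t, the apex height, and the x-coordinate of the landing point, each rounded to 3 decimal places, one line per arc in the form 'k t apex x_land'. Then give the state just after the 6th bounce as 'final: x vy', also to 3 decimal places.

1 2.762 11.964 29.631
2 2.188 5.862 53.104
3 1.531 2.873 69.536
4 1.072 1.408 81.037
5 0.750 0.690 89.088
6 0.525 0.338 94.724
final: 94.724 1.802

Arc 1: start y=4.920, vy=11.750 → t=2.762, apex=11.964, x_land=29.631, impact vy=-15.313
  bounce: vy ← 0.7·15.313 = 10.719
Arc 2: start y=0.000, vy=10.719 → t=2.188, apex=5.862, x_land=53.104, impact vy=-10.719
  bounce: vy ← 0.7·10.719 = 7.503
Arc 3: start y=0.000, vy=7.503 → t=1.531, apex=2.873, x_land=69.536, impact vy=-7.503
  bounce: vy ← 0.7·7.503 = 5.252
Arc 4: start y=0.000, vy=5.252 → t=1.072, apex=1.408, x_land=81.037, impact vy=-5.252
  bounce: vy ← 0.7·5.252 = 3.677
Arc 5: start y=0.000, vy=3.677 → t=0.750, apex=0.690, x_land=89.088, impact vy=-3.677
  bounce: vy ← 0.7·3.677 = 2.574
Arc 6: start y=0.000, vy=2.574 → t=0.525, apex=0.338, x_land=94.724, impact vy=-2.574
  bounce: vy ← 0.7·2.574 = 1.802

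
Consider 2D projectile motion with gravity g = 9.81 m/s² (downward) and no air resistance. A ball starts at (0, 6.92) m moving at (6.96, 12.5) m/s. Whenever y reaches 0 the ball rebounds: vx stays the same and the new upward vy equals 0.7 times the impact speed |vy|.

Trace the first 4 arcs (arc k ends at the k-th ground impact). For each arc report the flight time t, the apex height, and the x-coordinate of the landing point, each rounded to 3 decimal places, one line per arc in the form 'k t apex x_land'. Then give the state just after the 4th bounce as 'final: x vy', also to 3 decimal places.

Arc 1: start y=6.920, vy=12.500 → t=3.016, apex=14.884, x_land=20.993, impact vy=-17.089
  bounce: vy ← 0.7·17.089 = 11.962
Arc 2: start y=0.000, vy=11.962 → t=2.439, apex=7.293, x_land=37.966, impact vy=-11.962
  bounce: vy ← 0.7·11.962 = 8.373
Arc 3: start y=0.000, vy=8.373 → t=1.707, apex=3.574, x_land=49.848, impact vy=-8.373
  bounce: vy ← 0.7·8.373 = 5.861
Arc 4: start y=0.000, vy=5.861 → t=1.195, apex=1.751, x_land=58.165, impact vy=-5.861
  bounce: vy ← 0.7·5.861 = 4.103

1 3.016 14.884 20.993
2 2.439 7.293 37.966
3 1.707 3.574 49.848
4 1.195 1.751 58.165
final: 58.165 4.103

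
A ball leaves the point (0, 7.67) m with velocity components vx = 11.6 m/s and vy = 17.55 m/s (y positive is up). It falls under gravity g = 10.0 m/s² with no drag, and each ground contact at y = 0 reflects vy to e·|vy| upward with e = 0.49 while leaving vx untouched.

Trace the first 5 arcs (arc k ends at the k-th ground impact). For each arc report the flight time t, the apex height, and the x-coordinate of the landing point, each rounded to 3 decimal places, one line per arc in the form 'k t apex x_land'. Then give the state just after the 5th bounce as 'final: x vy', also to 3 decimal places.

Arc 1: start y=7.670, vy=17.550 → t=3.903, apex=23.070, x_land=45.275, impact vy=-21.480
  bounce: vy ← 0.49·21.480 = 10.525
Arc 2: start y=0.000, vy=10.525 → t=2.105, apex=5.539, x_land=69.694, impact vy=-10.525
  bounce: vy ← 0.49·10.525 = 5.157
Arc 3: start y=0.000, vy=5.157 → t=1.031, apex=1.330, x_land=81.659, impact vy=-5.157
  bounce: vy ← 0.49·5.157 = 2.527
Arc 4: start y=0.000, vy=2.527 → t=0.505, apex=0.319, x_land=87.522, impact vy=-2.527
  bounce: vy ← 0.49·2.527 = 1.238
Arc 5: start y=0.000, vy=1.238 → t=0.248, apex=0.077, x_land=90.395, impact vy=-1.238
  bounce: vy ← 0.49·1.238 = 0.607

1 3.903 23.070 45.275
2 2.105 5.539 69.694
3 1.031 1.330 81.659
4 0.505 0.319 87.522
5 0.248 0.077 90.395
final: 90.395 0.607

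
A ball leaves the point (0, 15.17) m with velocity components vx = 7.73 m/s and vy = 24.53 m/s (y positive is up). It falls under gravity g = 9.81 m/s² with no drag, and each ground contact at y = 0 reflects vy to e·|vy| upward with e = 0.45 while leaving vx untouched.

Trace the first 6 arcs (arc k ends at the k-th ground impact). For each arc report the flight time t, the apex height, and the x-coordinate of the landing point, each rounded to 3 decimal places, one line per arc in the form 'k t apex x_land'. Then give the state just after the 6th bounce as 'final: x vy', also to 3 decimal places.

1 5.558 45.839 42.960
2 2.751 9.282 64.227
3 1.238 1.880 73.798
4 0.557 0.381 78.104
5 0.251 0.077 80.042
6 0.113 0.016 80.914
final: 80.914 0.249

Arc 1: start y=15.170, vy=24.530 → t=5.558, apex=45.839, x_land=42.960, impact vy=-29.989
  bounce: vy ← 0.45·29.989 = 13.495
Arc 2: start y=0.000, vy=13.495 → t=2.751, apex=9.282, x_land=64.227, impact vy=-13.495
  bounce: vy ← 0.45·13.495 = 6.073
Arc 3: start y=0.000, vy=6.073 → t=1.238, apex=1.880, x_land=73.798, impact vy=-6.073
  bounce: vy ← 0.45·6.073 = 2.733
Arc 4: start y=0.000, vy=2.733 → t=0.557, apex=0.381, x_land=78.104, impact vy=-2.733
  bounce: vy ← 0.45·2.733 = 1.230
Arc 5: start y=0.000, vy=1.230 → t=0.251, apex=0.077, x_land=80.042, impact vy=-1.230
  bounce: vy ← 0.45·1.230 = 0.553
Arc 6: start y=0.000, vy=0.553 → t=0.113, apex=0.016, x_land=80.914, impact vy=-0.553
  bounce: vy ← 0.45·0.553 = 0.249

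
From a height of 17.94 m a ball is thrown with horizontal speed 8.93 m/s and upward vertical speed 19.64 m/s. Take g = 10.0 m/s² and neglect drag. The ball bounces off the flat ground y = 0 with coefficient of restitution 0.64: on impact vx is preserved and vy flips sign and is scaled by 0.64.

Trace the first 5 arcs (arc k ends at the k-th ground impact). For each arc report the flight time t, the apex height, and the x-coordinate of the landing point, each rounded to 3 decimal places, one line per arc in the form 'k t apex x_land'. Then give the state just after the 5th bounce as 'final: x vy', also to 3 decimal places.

Arc 1: start y=17.940, vy=19.640 → t=4.693, apex=37.226, x_land=41.905, impact vy=-27.286
  bounce: vy ← 0.64·27.286 = 17.463
Arc 2: start y=0.000, vy=17.463 → t=3.493, apex=15.248, x_land=73.094, impact vy=-17.463
  bounce: vy ← 0.64·17.463 = 11.176
Arc 3: start y=0.000, vy=11.176 → t=2.235, apex=6.246, x_land=93.055, impact vy=-11.176
  bounce: vy ← 0.64·11.176 = 7.153
Arc 4: start y=0.000, vy=7.153 → t=1.431, apex=2.558, x_land=105.830, impact vy=-7.153
  bounce: vy ← 0.64·7.153 = 4.578
Arc 5: start y=0.000, vy=4.578 → t=0.916, apex=1.048, x_land=114.006, impact vy=-4.578
  bounce: vy ← 0.64·4.578 = 2.930

1 4.693 37.226 41.905
2 3.493 15.248 73.094
3 2.235 6.246 93.055
4 1.431 2.558 105.830
5 0.916 1.048 114.006
final: 114.006 2.930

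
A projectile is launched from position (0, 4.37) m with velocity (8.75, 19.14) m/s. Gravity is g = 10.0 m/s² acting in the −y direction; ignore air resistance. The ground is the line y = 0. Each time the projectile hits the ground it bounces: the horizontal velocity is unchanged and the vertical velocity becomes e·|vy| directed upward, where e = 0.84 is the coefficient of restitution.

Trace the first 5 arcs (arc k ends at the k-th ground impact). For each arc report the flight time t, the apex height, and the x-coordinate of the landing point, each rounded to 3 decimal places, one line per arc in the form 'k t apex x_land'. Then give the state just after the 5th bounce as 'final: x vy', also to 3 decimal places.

1 4.044 22.687 35.386
2 3.579 16.008 66.699
3 3.006 11.295 93.001
4 2.525 7.970 115.096
5 2.121 5.624 133.655
final: 133.655 8.908

Arc 1: start y=4.370, vy=19.140 → t=4.044, apex=22.687, x_land=35.386, impact vy=-21.301
  bounce: vy ← 0.84·21.301 = 17.893
Arc 2: start y=0.000, vy=17.893 → t=3.579, apex=16.008, x_land=66.699, impact vy=-17.893
  bounce: vy ← 0.84·17.893 = 15.030
Arc 3: start y=0.000, vy=15.030 → t=3.006, apex=11.295, x_land=93.001, impact vy=-15.030
  bounce: vy ← 0.84·15.030 = 12.625
Arc 4: start y=0.000, vy=12.625 → t=2.525, apex=7.970, x_land=115.096, impact vy=-12.625
  bounce: vy ← 0.84·12.625 = 10.605
Arc 5: start y=0.000, vy=10.605 → t=2.121, apex=5.624, x_land=133.655, impact vy=-10.605
  bounce: vy ← 0.84·10.605 = 8.908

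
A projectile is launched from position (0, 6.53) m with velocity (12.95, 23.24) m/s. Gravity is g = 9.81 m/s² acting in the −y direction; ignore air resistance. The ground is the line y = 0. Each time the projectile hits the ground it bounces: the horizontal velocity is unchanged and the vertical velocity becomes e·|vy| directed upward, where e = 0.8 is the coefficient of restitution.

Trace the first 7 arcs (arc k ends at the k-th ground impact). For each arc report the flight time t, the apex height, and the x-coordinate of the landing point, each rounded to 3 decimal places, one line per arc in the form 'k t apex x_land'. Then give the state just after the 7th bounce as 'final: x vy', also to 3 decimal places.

1 5.004 34.058 64.803
2 4.216 21.797 119.401
3 3.373 13.950 163.080
4 2.698 8.928 198.023
5 2.159 5.714 225.977
6 1.727 3.657 248.340
7 1.382 2.340 266.231
final: 266.231 5.421

Arc 1: start y=6.530, vy=23.240 → t=5.004, apex=34.058, x_land=64.803, impact vy=-25.850
  bounce: vy ← 0.8·25.850 = 20.680
Arc 2: start y=0.000, vy=20.680 → t=4.216, apex=21.797, x_land=119.401, impact vy=-20.680
  bounce: vy ← 0.8·20.680 = 16.544
Arc 3: start y=0.000, vy=16.544 → t=3.373, apex=13.950, x_land=163.080, impact vy=-16.544
  bounce: vy ← 0.8·16.544 = 13.235
Arc 4: start y=0.000, vy=13.235 → t=2.698, apex=8.928, x_land=198.023, impact vy=-13.235
  bounce: vy ← 0.8·13.235 = 10.588
Arc 5: start y=0.000, vy=10.588 → t=2.159, apex=5.714, x_land=225.977, impact vy=-10.588
  bounce: vy ← 0.8·10.588 = 8.470
Arc 6: start y=0.000, vy=8.470 → t=1.727, apex=3.657, x_land=248.340, impact vy=-8.470
  bounce: vy ← 0.8·8.470 = 6.776
Arc 7: start y=0.000, vy=6.776 → t=1.382, apex=2.340, x_land=266.231, impact vy=-6.776
  bounce: vy ← 0.8·6.776 = 5.421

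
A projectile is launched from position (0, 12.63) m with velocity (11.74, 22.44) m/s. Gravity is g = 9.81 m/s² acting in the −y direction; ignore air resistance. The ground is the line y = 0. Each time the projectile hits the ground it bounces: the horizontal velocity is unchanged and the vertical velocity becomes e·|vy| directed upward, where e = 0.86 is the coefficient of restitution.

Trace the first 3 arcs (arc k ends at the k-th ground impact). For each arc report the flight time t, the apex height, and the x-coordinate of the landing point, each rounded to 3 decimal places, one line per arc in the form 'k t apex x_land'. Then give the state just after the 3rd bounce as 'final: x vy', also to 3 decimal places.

1 5.082 38.295 59.658
2 4.806 28.323 116.081
3 4.133 20.948 164.604
final: 164.604 17.435

Arc 1: start y=12.630, vy=22.440 → t=5.082, apex=38.295, x_land=59.658, impact vy=-27.411
  bounce: vy ← 0.86·27.411 = 23.573
Arc 2: start y=0.000, vy=23.573 → t=4.806, apex=28.323, x_land=116.081, impact vy=-23.573
  bounce: vy ← 0.86·23.573 = 20.273
Arc 3: start y=0.000, vy=20.273 → t=4.133, apex=20.948, x_land=164.604, impact vy=-20.273
  bounce: vy ← 0.86·20.273 = 17.435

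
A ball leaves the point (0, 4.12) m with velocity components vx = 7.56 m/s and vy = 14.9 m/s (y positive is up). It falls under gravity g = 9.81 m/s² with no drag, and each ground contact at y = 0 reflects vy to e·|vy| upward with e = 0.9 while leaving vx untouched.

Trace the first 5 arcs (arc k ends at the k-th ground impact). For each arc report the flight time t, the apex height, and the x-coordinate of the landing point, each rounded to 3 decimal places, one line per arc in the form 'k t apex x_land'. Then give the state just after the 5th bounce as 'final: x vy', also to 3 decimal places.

Arc 1: start y=4.120, vy=14.900 → t=3.293, apex=15.435, x_land=24.894, impact vy=-17.402
  bounce: vy ← 0.9·17.402 = 15.662
Arc 2: start y=0.000, vy=15.662 → t=3.193, apex=12.503, x_land=49.033, impact vy=-15.662
  bounce: vy ← 0.9·15.662 = 14.096
Arc 3: start y=0.000, vy=14.096 → t=2.874, apex=10.127, x_land=70.759, impact vy=-14.096
  bounce: vy ← 0.9·14.096 = 12.686
Arc 4: start y=0.000, vy=12.686 → t=2.586, apex=8.203, x_land=90.313, impact vy=-12.686
  bounce: vy ← 0.9·12.686 = 11.418
Arc 5: start y=0.000, vy=11.418 → t=2.328, apex=6.644, x_land=107.911, impact vy=-11.418
  bounce: vy ← 0.9·11.418 = 10.276

1 3.293 15.435 24.894
2 3.193 12.503 49.033
3 2.874 10.127 70.759
4 2.586 8.203 90.313
5 2.328 6.644 107.911
final: 107.911 10.276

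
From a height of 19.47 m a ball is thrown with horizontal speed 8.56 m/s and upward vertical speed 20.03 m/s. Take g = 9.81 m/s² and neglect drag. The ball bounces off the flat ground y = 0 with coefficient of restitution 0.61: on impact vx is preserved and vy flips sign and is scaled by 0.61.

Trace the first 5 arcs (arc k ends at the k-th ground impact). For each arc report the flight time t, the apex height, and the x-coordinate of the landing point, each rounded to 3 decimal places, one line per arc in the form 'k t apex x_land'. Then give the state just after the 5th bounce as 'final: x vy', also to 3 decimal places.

1 4.895 39.919 41.898
2 3.480 14.854 71.690
3 2.123 5.527 89.863
4 1.295 2.057 100.949
5 0.790 0.765 107.711
final: 107.711 2.364

Arc 1: start y=19.470, vy=20.030 → t=4.895, apex=39.919, x_land=41.898, impact vy=-27.986
  bounce: vy ← 0.61·27.986 = 17.071
Arc 2: start y=0.000, vy=17.071 → t=3.480, apex=14.854, x_land=71.690, impact vy=-17.071
  bounce: vy ← 0.61·17.071 = 10.413
Arc 3: start y=0.000, vy=10.413 → t=2.123, apex=5.527, x_land=89.863, impact vy=-10.413
  bounce: vy ← 0.61·10.413 = 6.352
Arc 4: start y=0.000, vy=6.352 → t=1.295, apex=2.057, x_land=100.949, impact vy=-6.352
  bounce: vy ← 0.61·6.352 = 3.875
Arc 5: start y=0.000, vy=3.875 → t=0.790, apex=0.765, x_land=107.711, impact vy=-3.875
  bounce: vy ← 0.61·3.875 = 2.364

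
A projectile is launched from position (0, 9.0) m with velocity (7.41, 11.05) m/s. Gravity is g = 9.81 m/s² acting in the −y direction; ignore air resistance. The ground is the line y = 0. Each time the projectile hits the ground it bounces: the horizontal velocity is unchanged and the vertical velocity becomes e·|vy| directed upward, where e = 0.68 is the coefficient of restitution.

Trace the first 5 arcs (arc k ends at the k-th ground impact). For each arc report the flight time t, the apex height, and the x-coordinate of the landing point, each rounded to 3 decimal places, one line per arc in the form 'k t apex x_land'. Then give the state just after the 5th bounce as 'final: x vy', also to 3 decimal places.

Arc 1: start y=9.000, vy=11.050 → t=2.888, apex=15.223, x_land=21.401, impact vy=-17.282
  bounce: vy ← 0.68·17.282 = 11.752
Arc 2: start y=0.000, vy=11.752 → t=2.396, apex=7.039, x_land=39.155, impact vy=-11.752
  bounce: vy ← 0.68·11.752 = 7.991
Arc 3: start y=0.000, vy=7.991 → t=1.629, apex=3.255, x_land=51.227, impact vy=-7.991
  bounce: vy ← 0.68·7.991 = 5.434
Arc 4: start y=0.000, vy=5.434 → t=1.108, apex=1.505, x_land=59.437, impact vy=-5.434
  bounce: vy ← 0.68·5.434 = 3.695
Arc 5: start y=0.000, vy=3.695 → t=0.753, apex=0.696, x_land=65.019, impact vy=-3.695
  bounce: vy ← 0.68·3.695 = 2.513

1 2.888 15.223 21.401
2 2.396 7.039 39.155
3 1.629 3.255 51.227
4 1.108 1.505 59.437
5 0.753 0.696 65.019
final: 65.019 2.513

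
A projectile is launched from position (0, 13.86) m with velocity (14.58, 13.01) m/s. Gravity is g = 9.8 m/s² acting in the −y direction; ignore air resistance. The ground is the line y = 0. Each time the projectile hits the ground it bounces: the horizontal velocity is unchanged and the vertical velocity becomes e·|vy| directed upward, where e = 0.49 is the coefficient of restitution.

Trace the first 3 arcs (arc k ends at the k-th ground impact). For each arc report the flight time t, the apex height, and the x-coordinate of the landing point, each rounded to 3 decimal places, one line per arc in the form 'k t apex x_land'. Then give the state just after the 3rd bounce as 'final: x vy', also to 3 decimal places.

1 3.470 22.496 50.596
2 2.100 5.401 81.211
3 1.029 1.297 96.212
final: 96.212 2.470

Arc 1: start y=13.860, vy=13.010 → t=3.470, apex=22.496, x_land=50.596, impact vy=-20.998
  bounce: vy ← 0.49·20.998 = 10.289
Arc 2: start y=0.000, vy=10.289 → t=2.100, apex=5.401, x_land=81.211, impact vy=-10.289
  bounce: vy ← 0.49·10.289 = 5.042
Arc 3: start y=0.000, vy=5.042 → t=1.029, apex=1.297, x_land=96.212, impact vy=-5.042
  bounce: vy ← 0.49·5.042 = 2.470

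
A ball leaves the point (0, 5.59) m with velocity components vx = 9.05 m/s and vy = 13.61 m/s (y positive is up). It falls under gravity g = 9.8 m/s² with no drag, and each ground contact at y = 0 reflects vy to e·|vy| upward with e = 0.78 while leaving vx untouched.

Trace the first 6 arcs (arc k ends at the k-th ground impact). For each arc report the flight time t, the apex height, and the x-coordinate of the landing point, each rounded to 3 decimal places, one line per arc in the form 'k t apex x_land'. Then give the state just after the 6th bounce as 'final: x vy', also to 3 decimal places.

1 3.141 15.041 28.424
2 2.733 9.151 53.159
3 2.132 5.567 72.452
4 1.663 3.387 87.501
5 1.297 2.061 99.239
6 1.012 1.254 108.394
final: 108.394 3.867

Arc 1: start y=5.590, vy=13.610 → t=3.141, apex=15.041, x_land=28.424, impact vy=-17.170
  bounce: vy ← 0.78·17.170 = 13.392
Arc 2: start y=0.000, vy=13.392 → t=2.733, apex=9.151, x_land=53.159, impact vy=-13.392
  bounce: vy ← 0.78·13.392 = 10.446
Arc 3: start y=0.000, vy=10.446 → t=2.132, apex=5.567, x_land=72.452, impact vy=-10.446
  bounce: vy ← 0.78·10.446 = 8.148
Arc 4: start y=0.000, vy=8.148 → t=1.663, apex=3.387, x_land=87.501, impact vy=-8.148
  bounce: vy ← 0.78·8.148 = 6.355
Arc 5: start y=0.000, vy=6.355 → t=1.297, apex=2.061, x_land=99.239, impact vy=-6.355
  bounce: vy ← 0.78·6.355 = 4.957
Arc 6: start y=0.000, vy=4.957 → t=1.012, apex=1.254, x_land=108.394, impact vy=-4.957
  bounce: vy ← 0.78·4.957 = 3.867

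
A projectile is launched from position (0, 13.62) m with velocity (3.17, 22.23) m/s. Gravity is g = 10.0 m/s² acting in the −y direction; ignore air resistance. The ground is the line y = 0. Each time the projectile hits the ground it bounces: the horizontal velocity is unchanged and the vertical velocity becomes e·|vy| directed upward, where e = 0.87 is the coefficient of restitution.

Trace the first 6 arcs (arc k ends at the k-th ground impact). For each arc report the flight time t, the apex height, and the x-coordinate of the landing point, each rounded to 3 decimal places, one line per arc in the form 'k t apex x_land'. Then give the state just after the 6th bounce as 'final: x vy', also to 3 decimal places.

1 4.992 38.329 15.824
2 4.818 29.011 31.095
3 4.191 21.958 44.382
4 3.646 16.620 55.941
5 3.172 12.580 65.997
6 2.760 9.522 74.746
final: 74.746 12.006

Arc 1: start y=13.620, vy=22.230 → t=4.992, apex=38.329, x_land=15.824, impact vy=-27.687
  bounce: vy ← 0.87·27.687 = 24.088
Arc 2: start y=0.000, vy=24.088 → t=4.818, apex=29.011, x_land=31.095, impact vy=-24.088
  bounce: vy ← 0.87·24.088 = 20.956
Arc 3: start y=0.000, vy=20.956 → t=4.191, apex=21.958, x_land=44.382, impact vy=-20.956
  bounce: vy ← 0.87·20.956 = 18.232
Arc 4: start y=0.000, vy=18.232 → t=3.646, apex=16.620, x_land=55.941, impact vy=-18.232
  bounce: vy ← 0.87·18.232 = 15.862
Arc 5: start y=0.000, vy=15.862 → t=3.172, apex=12.580, x_land=65.997, impact vy=-15.862
  bounce: vy ← 0.87·15.862 = 13.800
Arc 6: start y=0.000, vy=13.800 → t=2.760, apex=9.522, x_land=74.746, impact vy=-13.800
  bounce: vy ← 0.87·13.800 = 12.006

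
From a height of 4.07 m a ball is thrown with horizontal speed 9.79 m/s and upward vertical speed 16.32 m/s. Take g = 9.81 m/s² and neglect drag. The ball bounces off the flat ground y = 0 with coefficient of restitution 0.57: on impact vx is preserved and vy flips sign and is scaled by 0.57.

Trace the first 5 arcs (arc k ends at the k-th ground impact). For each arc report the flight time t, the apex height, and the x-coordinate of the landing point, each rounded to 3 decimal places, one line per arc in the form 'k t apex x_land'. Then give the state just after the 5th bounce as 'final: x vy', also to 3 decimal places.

1 3.560 17.645 34.855
2 2.162 5.733 56.023
3 1.232 1.863 68.089
4 0.703 0.605 74.966
5 0.400 0.197 78.887
final: 78.887 1.120

Arc 1: start y=4.070, vy=16.320 → t=3.560, apex=17.645, x_land=34.855, impact vy=-18.606
  bounce: vy ← 0.57·18.606 = 10.606
Arc 2: start y=0.000, vy=10.606 → t=2.162, apex=5.733, x_land=56.023, impact vy=-10.606
  bounce: vy ← 0.57·10.606 = 6.045
Arc 3: start y=0.000, vy=6.045 → t=1.232, apex=1.863, x_land=68.089, impact vy=-6.045
  bounce: vy ← 0.57·6.045 = 3.446
Arc 4: start y=0.000, vy=3.446 → t=0.703, apex=0.605, x_land=74.966, impact vy=-3.446
  bounce: vy ← 0.57·3.446 = 1.964
Arc 5: start y=0.000, vy=1.964 → t=0.400, apex=0.197, x_land=78.887, impact vy=-1.964
  bounce: vy ← 0.57·1.964 = 1.120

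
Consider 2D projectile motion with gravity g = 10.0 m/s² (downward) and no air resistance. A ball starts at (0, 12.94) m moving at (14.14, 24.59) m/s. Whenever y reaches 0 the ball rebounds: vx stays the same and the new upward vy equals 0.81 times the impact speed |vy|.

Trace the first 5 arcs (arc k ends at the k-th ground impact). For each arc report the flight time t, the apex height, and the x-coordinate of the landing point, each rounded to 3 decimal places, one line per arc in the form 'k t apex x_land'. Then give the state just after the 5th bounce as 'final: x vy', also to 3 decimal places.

Arc 1: start y=12.940, vy=24.590 → t=5.397, apex=43.173, x_land=76.320, impact vy=-29.385
  bounce: vy ← 0.81·29.385 = 23.802
Arc 2: start y=0.000, vy=23.802 → t=4.760, apex=28.326, x_land=143.632, impact vy=-23.802
  bounce: vy ← 0.81·23.802 = 19.279
Arc 3: start y=0.000, vy=19.279 → t=3.856, apex=18.585, x_land=198.154, impact vy=-19.279
  bounce: vy ← 0.81·19.279 = 15.616
Arc 4: start y=0.000, vy=15.616 → t=3.123, apex=12.193, x_land=242.317, impact vy=-15.616
  bounce: vy ← 0.81·15.616 = 12.649
Arc 5: start y=0.000, vy=12.649 → t=2.530, apex=8.000, x_land=278.089, impact vy=-12.649
  bounce: vy ← 0.81·12.649 = 10.246

1 5.397 43.173 76.320
2 4.760 28.326 143.632
3 3.856 18.585 198.154
4 3.123 12.193 242.317
5 2.530 8.000 278.089
final: 278.089 10.246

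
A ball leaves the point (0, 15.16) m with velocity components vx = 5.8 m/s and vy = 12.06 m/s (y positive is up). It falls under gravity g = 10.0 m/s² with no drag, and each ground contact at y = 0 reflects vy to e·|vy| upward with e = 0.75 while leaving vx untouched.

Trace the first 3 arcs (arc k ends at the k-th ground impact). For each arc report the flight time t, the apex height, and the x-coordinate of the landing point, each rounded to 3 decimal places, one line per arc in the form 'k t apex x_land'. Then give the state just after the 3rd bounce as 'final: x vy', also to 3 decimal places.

Arc 1: start y=15.160, vy=12.060 → t=3.324, apex=22.432, x_land=19.280, impact vy=-21.181
  bounce: vy ← 0.75·21.181 = 15.886
Arc 2: start y=0.000, vy=15.886 → t=3.177, apex=12.618, x_land=37.708, impact vy=-15.886
  bounce: vy ← 0.75·15.886 = 11.914
Arc 3: start y=0.000, vy=11.914 → t=2.383, apex=7.098, x_land=51.528, impact vy=-11.914
  bounce: vy ← 0.75·11.914 = 8.936

1 3.324 22.432 19.280
2 3.177 12.618 37.708
3 2.383 7.098 51.528
final: 51.528 8.936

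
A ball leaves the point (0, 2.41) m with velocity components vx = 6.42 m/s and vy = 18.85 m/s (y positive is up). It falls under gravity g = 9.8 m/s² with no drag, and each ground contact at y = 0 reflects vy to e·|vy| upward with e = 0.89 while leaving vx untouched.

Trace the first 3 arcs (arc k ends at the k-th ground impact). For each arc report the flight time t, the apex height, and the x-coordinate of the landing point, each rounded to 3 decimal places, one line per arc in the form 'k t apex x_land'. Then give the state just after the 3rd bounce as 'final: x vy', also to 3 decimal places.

Arc 1: start y=2.410, vy=18.850 → t=3.971, apex=20.539, x_land=25.493, impact vy=-20.064
  bounce: vy ← 0.89·20.064 = 17.857
Arc 2: start y=0.000, vy=17.857 → t=3.644, apex=16.269, x_land=48.889, impact vy=-17.857
  bounce: vy ← 0.89·17.857 = 15.893
Arc 3: start y=0.000, vy=15.893 → t=3.243, apex=12.886, x_land=69.711, impact vy=-15.893
  bounce: vy ← 0.89·15.893 = 14.144

1 3.971 20.539 25.493
2 3.644 16.269 48.889
3 3.243 12.886 69.711
final: 69.711 14.144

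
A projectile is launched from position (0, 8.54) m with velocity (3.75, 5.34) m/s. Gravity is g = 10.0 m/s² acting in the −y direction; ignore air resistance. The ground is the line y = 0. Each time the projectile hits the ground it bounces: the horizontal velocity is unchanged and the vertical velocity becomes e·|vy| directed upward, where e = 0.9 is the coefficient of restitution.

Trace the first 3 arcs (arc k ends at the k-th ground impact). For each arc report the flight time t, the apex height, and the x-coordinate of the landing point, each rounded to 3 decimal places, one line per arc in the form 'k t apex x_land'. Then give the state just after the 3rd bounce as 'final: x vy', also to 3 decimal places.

Arc 1: start y=8.540, vy=5.340 → t=1.946, apex=9.966, x_land=7.297, impact vy=-14.118
  bounce: vy ← 0.9·14.118 = 12.706
Arc 2: start y=0.000, vy=12.706 → t=2.541, apex=8.072, x_land=16.826, impact vy=-12.706
  bounce: vy ← 0.9·12.706 = 11.436
Arc 3: start y=0.000, vy=11.436 → t=2.287, apex=6.539, x_land=25.403, impact vy=-11.436
  bounce: vy ← 0.9·11.436 = 10.292

1 1.946 9.966 7.297
2 2.541 8.072 16.826
3 2.287 6.539 25.403
final: 25.403 10.292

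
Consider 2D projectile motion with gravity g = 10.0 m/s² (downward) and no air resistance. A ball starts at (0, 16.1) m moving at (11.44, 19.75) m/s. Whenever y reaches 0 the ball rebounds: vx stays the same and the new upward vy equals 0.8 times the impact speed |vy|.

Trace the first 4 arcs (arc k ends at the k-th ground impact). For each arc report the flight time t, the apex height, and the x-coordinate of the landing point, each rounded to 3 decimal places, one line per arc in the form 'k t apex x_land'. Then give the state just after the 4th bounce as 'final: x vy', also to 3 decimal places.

Arc 1: start y=16.100, vy=19.750 → t=4.643, apex=35.603, x_land=53.121, impact vy=-26.684
  bounce: vy ← 0.8·26.684 = 21.348
Arc 2: start y=0.000, vy=21.348 → t=4.270, apex=22.786, x_land=101.964, impact vy=-21.348
  bounce: vy ← 0.8·21.348 = 17.078
Arc 3: start y=0.000, vy=17.078 → t=3.416, apex=14.583, x_land=141.039, impact vy=-17.078
  bounce: vy ← 0.8·17.078 = 13.662
Arc 4: start y=0.000, vy=13.662 → t=2.732, apex=9.333, x_land=172.299, impact vy=-13.662
  bounce: vy ← 0.8·13.662 = 10.930

1 4.643 35.603 53.121
2 4.270 22.786 101.964
3 3.416 14.583 141.039
4 2.732 9.333 172.299
final: 172.299 10.930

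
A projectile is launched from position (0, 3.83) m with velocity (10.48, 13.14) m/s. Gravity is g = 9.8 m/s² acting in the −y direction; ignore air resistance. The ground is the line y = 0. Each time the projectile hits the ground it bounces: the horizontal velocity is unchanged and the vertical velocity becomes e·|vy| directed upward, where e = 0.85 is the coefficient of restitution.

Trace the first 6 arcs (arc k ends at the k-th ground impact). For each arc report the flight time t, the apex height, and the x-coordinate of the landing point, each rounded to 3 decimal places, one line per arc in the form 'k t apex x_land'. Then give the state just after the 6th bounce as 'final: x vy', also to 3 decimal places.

Arc 1: start y=3.830, vy=13.140 → t=2.947, apex=12.639, x_land=30.883, impact vy=-15.739
  bounce: vy ← 0.85·15.739 = 13.378
Arc 2: start y=0.000, vy=13.378 → t=2.730, apex=9.132, x_land=59.497, impact vy=-13.378
  bounce: vy ← 0.85·13.378 = 11.372
Arc 3: start y=0.000, vy=11.372 → t=2.321, apex=6.598, x_land=83.818, impact vy=-11.372
  bounce: vy ← 0.85·11.372 = 9.666
Arc 4: start y=0.000, vy=9.666 → t=1.973, apex=4.767, x_land=104.492, impact vy=-9.666
  bounce: vy ← 0.85·9.666 = 8.216
Arc 5: start y=0.000, vy=8.216 → t=1.677, apex=3.444, x_land=122.064, impact vy=-8.216
  bounce: vy ← 0.85·8.216 = 6.984
Arc 6: start y=0.000, vy=6.984 → t=1.425, apex=2.488, x_land=137.000, impact vy=-6.984
  bounce: vy ← 0.85·6.984 = 5.936

1 2.947 12.639 30.883
2 2.730 9.132 59.497
3 2.321 6.598 83.818
4 1.973 4.767 104.492
5 1.677 3.444 122.064
6 1.425 2.488 137.000
final: 137.000 5.936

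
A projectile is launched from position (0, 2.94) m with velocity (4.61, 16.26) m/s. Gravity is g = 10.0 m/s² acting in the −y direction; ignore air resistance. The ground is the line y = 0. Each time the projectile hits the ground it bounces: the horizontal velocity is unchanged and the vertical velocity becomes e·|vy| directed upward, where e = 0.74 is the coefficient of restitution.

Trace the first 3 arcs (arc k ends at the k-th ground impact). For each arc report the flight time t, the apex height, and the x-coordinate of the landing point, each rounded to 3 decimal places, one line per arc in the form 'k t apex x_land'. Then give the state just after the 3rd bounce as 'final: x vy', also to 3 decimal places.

1 3.424 16.159 15.783
2 2.661 8.849 28.049
3 1.969 4.846 37.126
final: 37.126 7.285

Arc 1: start y=2.940, vy=16.260 → t=3.424, apex=16.159, x_land=15.783, impact vy=-17.977
  bounce: vy ← 0.74·17.977 = 13.303
Arc 2: start y=0.000, vy=13.303 → t=2.661, apex=8.849, x_land=28.049, impact vy=-13.303
  bounce: vy ← 0.74·13.303 = 9.844
Arc 3: start y=0.000, vy=9.844 → t=1.969, apex=4.846, x_land=37.126, impact vy=-9.844
  bounce: vy ← 0.74·9.844 = 7.285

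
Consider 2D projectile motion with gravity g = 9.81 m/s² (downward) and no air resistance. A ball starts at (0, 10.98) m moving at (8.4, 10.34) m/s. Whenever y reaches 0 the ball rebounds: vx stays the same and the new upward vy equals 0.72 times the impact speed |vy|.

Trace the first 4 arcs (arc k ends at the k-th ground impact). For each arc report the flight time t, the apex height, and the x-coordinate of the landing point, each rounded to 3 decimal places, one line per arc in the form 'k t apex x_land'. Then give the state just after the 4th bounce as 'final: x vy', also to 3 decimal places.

1 2.884 16.429 24.227
2 2.635 8.517 46.365
3 1.898 4.415 62.304
4 1.366 2.289 73.780
final: 73.780 4.825

Arc 1: start y=10.980, vy=10.340 → t=2.884, apex=16.429, x_land=24.227, impact vy=-17.954
  bounce: vy ← 0.72·17.954 = 12.927
Arc 2: start y=0.000, vy=12.927 → t=2.635, apex=8.517, x_land=46.365, impact vy=-12.927
  bounce: vy ← 0.72·12.927 = 9.307
Arc 3: start y=0.000, vy=9.307 → t=1.898, apex=4.415, x_land=62.304, impact vy=-9.307
  bounce: vy ← 0.72·9.307 = 6.701
Arc 4: start y=0.000, vy=6.701 → t=1.366, apex=2.289, x_land=73.780, impact vy=-6.701
  bounce: vy ← 0.72·6.701 = 4.825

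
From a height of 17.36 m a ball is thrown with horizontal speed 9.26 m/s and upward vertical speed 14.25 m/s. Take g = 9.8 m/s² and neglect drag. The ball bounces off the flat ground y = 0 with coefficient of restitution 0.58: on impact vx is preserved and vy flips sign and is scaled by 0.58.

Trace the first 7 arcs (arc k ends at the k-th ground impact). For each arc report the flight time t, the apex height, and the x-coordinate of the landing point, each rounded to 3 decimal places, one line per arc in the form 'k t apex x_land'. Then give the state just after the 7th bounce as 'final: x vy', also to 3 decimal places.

Arc 1: start y=17.360, vy=14.250 → t=3.833, apex=27.720, x_land=35.490, impact vy=-23.309
  bounce: vy ← 0.58·23.309 = 13.519
Arc 2: start y=0.000, vy=13.519 → t=2.759, apex=9.325, x_land=61.038, impact vy=-13.519
  bounce: vy ← 0.58·13.519 = 7.841
Arc 3: start y=0.000, vy=7.841 → t=1.600, apex=3.137, x_land=75.857, impact vy=-7.841
  bounce: vy ← 0.58·7.841 = 4.548
Arc 4: start y=0.000, vy=4.548 → t=0.928, apex=1.055, x_land=84.451, impact vy=-4.548
  bounce: vy ← 0.58·4.548 = 2.638
Arc 5: start y=0.000, vy=2.638 → t=0.538, apex=0.355, x_land=89.436, impact vy=-2.638
  bounce: vy ← 0.58·2.638 = 1.530
Arc 6: start y=0.000, vy=1.530 → t=0.312, apex=0.119, x_land=92.327, impact vy=-1.530
  bounce: vy ← 0.58·1.530 = 0.887
Arc 7: start y=0.000, vy=0.887 → t=0.181, apex=0.040, x_land=94.004, impact vy=-0.887
  bounce: vy ← 0.58·0.887 = 0.515

1 3.833 27.720 35.490
2 2.759 9.325 61.038
3 1.600 3.137 75.857
4 0.928 1.055 84.451
5 0.538 0.355 89.436
6 0.312 0.119 92.327
7 0.181 0.040 94.004
final: 94.004 0.515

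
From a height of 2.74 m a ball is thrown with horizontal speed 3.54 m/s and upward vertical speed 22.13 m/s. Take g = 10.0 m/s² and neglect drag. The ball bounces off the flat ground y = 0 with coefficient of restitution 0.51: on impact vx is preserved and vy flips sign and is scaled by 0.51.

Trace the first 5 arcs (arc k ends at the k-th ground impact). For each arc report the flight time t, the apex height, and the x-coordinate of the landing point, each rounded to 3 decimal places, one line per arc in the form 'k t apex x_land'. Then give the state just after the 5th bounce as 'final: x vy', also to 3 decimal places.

1 4.547 27.227 16.095
2 2.380 7.082 24.521
3 1.214 1.842 28.818
4 0.619 0.479 31.009
5 0.316 0.125 32.127
final: 32.127 0.805

Arc 1: start y=2.740, vy=22.130 → t=4.547, apex=27.227, x_land=16.095, impact vy=-23.335
  bounce: vy ← 0.51·23.335 = 11.901
Arc 2: start y=0.000, vy=11.901 → t=2.380, apex=7.082, x_land=24.521, impact vy=-11.901
  bounce: vy ← 0.51·11.901 = 6.070
Arc 3: start y=0.000, vy=6.070 → t=1.214, apex=1.842, x_land=28.818, impact vy=-6.070
  bounce: vy ← 0.51·6.070 = 3.095
Arc 4: start y=0.000, vy=3.095 → t=0.619, apex=0.479, x_land=31.009, impact vy=-3.095
  bounce: vy ← 0.51·3.095 = 1.579
Arc 5: start y=0.000, vy=1.579 → t=0.316, apex=0.125, x_land=32.127, impact vy=-1.579
  bounce: vy ← 0.51·1.579 = 0.805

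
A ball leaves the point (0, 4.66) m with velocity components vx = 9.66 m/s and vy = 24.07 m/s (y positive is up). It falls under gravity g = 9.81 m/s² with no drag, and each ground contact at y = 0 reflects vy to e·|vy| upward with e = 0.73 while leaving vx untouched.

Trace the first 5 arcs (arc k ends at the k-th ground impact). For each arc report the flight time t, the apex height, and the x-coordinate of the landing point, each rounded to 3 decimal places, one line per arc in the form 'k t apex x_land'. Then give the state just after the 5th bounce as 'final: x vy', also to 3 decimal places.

1 5.094 34.189 49.206
2 3.855 18.219 86.441
3 2.814 9.709 113.623
4 2.054 5.174 133.466
5 1.500 2.757 147.951
final: 147.951 5.369

Arc 1: start y=4.660, vy=24.070 → t=5.094, apex=34.189, x_land=49.206, impact vy=-25.900
  bounce: vy ← 0.73·25.900 = 18.907
Arc 2: start y=0.000, vy=18.907 → t=3.855, apex=18.219, x_land=86.441, impact vy=-18.907
  bounce: vy ← 0.73·18.907 = 13.802
Arc 3: start y=0.000, vy=13.802 → t=2.814, apex=9.709, x_land=113.623, impact vy=-13.802
  bounce: vy ← 0.73·13.802 = 10.075
Arc 4: start y=0.000, vy=10.075 → t=2.054, apex=5.174, x_land=133.466, impact vy=-10.075
  bounce: vy ← 0.73·10.075 = 7.355
Arc 5: start y=0.000, vy=7.355 → t=1.500, apex=2.757, x_land=147.951, impact vy=-7.355
  bounce: vy ← 0.73·7.355 = 5.369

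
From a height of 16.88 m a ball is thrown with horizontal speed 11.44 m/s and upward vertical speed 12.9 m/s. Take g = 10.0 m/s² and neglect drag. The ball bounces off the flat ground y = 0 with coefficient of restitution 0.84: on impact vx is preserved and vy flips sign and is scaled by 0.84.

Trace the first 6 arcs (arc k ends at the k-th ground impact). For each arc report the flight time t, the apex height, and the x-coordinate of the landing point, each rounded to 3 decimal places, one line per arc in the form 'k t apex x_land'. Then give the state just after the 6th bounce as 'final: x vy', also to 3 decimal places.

1 3.535 25.200 40.441
2 3.772 17.781 83.588
3 3.168 12.547 119.832
4 2.661 8.853 150.277
5 2.235 6.247 175.850
6 1.878 4.408 197.332
final: 197.332 7.887

Arc 1: start y=16.880, vy=12.900 → t=3.535, apex=25.200, x_land=40.441, impact vy=-22.450
  bounce: vy ← 0.84·22.450 = 18.858
Arc 2: start y=0.000, vy=18.858 → t=3.772, apex=17.781, x_land=83.588, impact vy=-18.858
  bounce: vy ← 0.84·18.858 = 15.841
Arc 3: start y=0.000, vy=15.841 → t=3.168, apex=12.547, x_land=119.832, impact vy=-15.841
  bounce: vy ← 0.84·15.841 = 13.306
Arc 4: start y=0.000, vy=13.306 → t=2.661, apex=8.853, x_land=150.277, impact vy=-13.306
  bounce: vy ← 0.84·13.306 = 11.177
Arc 5: start y=0.000, vy=11.177 → t=2.235, apex=6.247, x_land=175.850, impact vy=-11.177
  bounce: vy ← 0.84·11.177 = 9.389
Arc 6: start y=0.000, vy=9.389 → t=1.878, apex=4.408, x_land=197.332, impact vy=-9.389
  bounce: vy ← 0.84·9.389 = 7.887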